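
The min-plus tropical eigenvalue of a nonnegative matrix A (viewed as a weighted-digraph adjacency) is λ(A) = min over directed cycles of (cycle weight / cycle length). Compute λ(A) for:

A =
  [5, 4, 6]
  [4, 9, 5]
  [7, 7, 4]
λ(A) = 4

Enumerate directed cycles and compute their means (weight / length). Sample:
  cycle 0 → 0: weight = 5, length = 1, mean = 5/1 ≈ 5.000
  cycle 1 → 1: weight = 9, length = 1, mean = 9/1 ≈ 9.000
  cycle 2 → 2: weight = 4, length = 1, mean = 4/1 ≈ 4.000
  cycle 0 → 1 → 0: weight = 8, length = 2, mean = 8/2 ≈ 4.000
  cycle 0 → 2 → 0: weight = 13, length = 2, mean = 13/2 ≈ 6.500
  cycle 1 → 0 → 1: weight = 8, length = 2, mean = 8/2 ≈ 4.000
Minimum mean = 4.000, attained e.g. along the cycle 2 → 2 with weight 4 and length 1. So λ(A) = 4/1 = 4.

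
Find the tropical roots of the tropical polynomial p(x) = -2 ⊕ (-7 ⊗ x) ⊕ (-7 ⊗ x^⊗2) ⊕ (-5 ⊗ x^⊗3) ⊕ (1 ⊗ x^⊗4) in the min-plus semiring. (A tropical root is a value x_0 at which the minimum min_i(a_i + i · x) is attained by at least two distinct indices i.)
Roots: {-6, -2, 0, 5}

Each tropical root is a break point of the lower envelope of the lines y = a_i + i · x (there are 5 lines, with slopes 0, 1, ..., 4). Only the lines that attain the minimum somewhere contribute to roots; other lines are dominated. Here the surviving (envelope) indices are i = 4, i = 3, i = 2, i = 1, i = 0.
Intersections between consecutive envelope lines give the roots: for adjacent envelope indices i < j the intersection is x = (a_i − a_j) / (j − i). Reading off the sorted break points: {-6, -2, 0, 5}.
Verification: at each break x_0, at least two indices attain the minimum of min_i(a_i + i · x_0).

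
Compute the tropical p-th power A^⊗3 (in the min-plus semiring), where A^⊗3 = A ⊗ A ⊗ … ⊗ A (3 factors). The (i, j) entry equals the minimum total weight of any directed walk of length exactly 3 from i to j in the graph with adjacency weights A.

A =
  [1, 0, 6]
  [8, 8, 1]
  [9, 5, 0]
A^⊗3 =
  [3, 2, 1]
  [10, 6, 1]
  [9, 5, 0]

Each entry (A^⊗3)_ij equals the minimum over all length-3 walks i = v_0 → v_1 → … → v_3 = j of Σ_t A[v_t][v_{t+1}]. For example, for (i, j) = (0, 2) we minimise over 9 possible intermediate vertex sequences; the minimum is 1, attained along the walk 0 → 1 → 2 → 2.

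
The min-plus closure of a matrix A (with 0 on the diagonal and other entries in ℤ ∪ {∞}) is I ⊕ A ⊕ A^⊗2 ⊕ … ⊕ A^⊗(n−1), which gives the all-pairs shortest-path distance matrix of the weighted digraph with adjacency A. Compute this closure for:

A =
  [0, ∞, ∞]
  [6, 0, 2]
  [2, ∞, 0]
Closure =
  [0, ∞, ∞]
  [4, 0, 2]
  [2, ∞, 0]

This is the Floyd-Warshall all-pairs shortest-path computation. For each intermediate vertex k = 0, 1, …, 2, update dist[i][j] ← min(dist[i][j], dist[i][k] + dist[k][j]). The final matrix gives, for each (i, j), the minimum total weight of any directed path from i to j (possibly empty when i = j).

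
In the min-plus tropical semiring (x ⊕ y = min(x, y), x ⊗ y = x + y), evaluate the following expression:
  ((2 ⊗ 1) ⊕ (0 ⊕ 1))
((2 ⊗ 1) ⊕ (0 ⊕ 1)) = 0

Expand innermost to outermost. Recall ⊕ takes the minimum of its arguments and ⊗ takes their sum. Working out the expression ((2 ⊗ 1) ⊕ (0 ⊕ 1)) gives 0.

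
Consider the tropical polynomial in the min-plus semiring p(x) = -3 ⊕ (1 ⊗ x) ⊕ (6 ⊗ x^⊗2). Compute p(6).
p(6) = -3

A tropical monomial a ⊗ x^⊗i evaluates to a + i · x. Evaluating each term at x = 6:
  Term 0 contributes -3 + 0 · 6 = -3
  Term 1 contributes 1 + 1 · 6 = 7
  Term 2 contributes 6 + 2 · 6 = 18
p(6) = ⊕ of these = min[-3, 7, 18] = -3.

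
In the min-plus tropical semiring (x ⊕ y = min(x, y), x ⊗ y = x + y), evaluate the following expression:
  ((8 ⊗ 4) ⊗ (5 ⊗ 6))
((8 ⊗ 4) ⊗ (5 ⊗ 6)) = 23

Expand innermost to outermost. Recall ⊕ takes the minimum of its arguments and ⊗ takes their sum. Working out the expression ((8 ⊗ 4) ⊗ (5 ⊗ 6)) gives 23.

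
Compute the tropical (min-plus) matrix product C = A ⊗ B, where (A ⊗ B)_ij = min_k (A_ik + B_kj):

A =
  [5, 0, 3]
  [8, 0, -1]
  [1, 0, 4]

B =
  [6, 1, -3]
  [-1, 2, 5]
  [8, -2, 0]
A ⊗ B =
  [-1, 1, 2]
  [-1, -3, -1]
  [-1, 2, -2]

Apply the min-plus product entry-by-entry:
  C[0][0] = min over k of (A[0][0] + B[0][0] = 5 + 6 = 11, A[0][1] + B[1][0] = 0 + -1 = -1, A[0][2] + B[2][0] = 3 + 8 = 11) = -1 (attained at k = 1)
  C[0][1] = min over k of (A[0][0] + B[0][1] = 5 + 1 = 6, A[0][1] + B[1][1] = 0 + 2 = 2, A[0][2] + B[2][1] = 3 + -2 = 1) = 1 (attained at k = 2)
  C[0][2] = min over k of (A[0][0] + B[0][2] = 5 + -3 = 2, A[0][1] + B[1][2] = 0 + 5 = 5, A[0][2] + B[2][2] = 3 + 0 = 3) = 2 (attained at k = 0)
  C[1][0] = min over k of (A[1][0] + B[0][0] = 8 + 6 = 14, A[1][1] + B[1][0] = 0 + -1 = -1, A[1][2] + B[2][0] = -1 + 8 = 7) = -1 (attained at k = 1)
  C[1][1] = min over k of (A[1][0] + B[0][1] = 8 + 1 = 9, A[1][1] + B[1][1] = 0 + 2 = 2, A[1][2] + B[2][1] = -1 + -2 = -3) = -3 (attained at k = 2)
  C[1][2] = min over k of (A[1][0] + B[0][2] = 8 + -3 = 5, A[1][1] + B[1][2] = 0 + 5 = 5, A[1][2] + B[2][2] = -1 + 0 = -1) = -1 (attained at k = 2)
  C[2][0] = min over k of (A[2][0] + B[0][0] = 1 + 6 = 7, A[2][1] + B[1][0] = 0 + -1 = -1, A[2][2] + B[2][0] = 4 + 8 = 12) = -1 (attained at k = 1)
  C[2][1] = min over k of (A[2][0] + B[0][1] = 1 + 1 = 2, A[2][1] + B[1][1] = 0 + 2 = 2, A[2][2] + B[2][1] = 4 + -2 = 2) = 2 (attained at k = 0)
  C[2][2] = min over k of (A[2][0] + B[0][2] = 1 + -3 = -2, A[2][1] + B[1][2] = 0 + 5 = 5, A[2][2] + B[2][2] = 4 + 0 = 4) = -2 (attained at k = 0)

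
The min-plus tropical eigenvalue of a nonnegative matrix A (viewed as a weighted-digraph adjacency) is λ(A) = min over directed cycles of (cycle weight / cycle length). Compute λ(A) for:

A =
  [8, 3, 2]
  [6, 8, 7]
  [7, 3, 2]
λ(A) = 2

Enumerate directed cycles and compute their means (weight / length). Sample:
  cycle 0 → 0: weight = 8, length = 1, mean = 8/1 ≈ 8.000
  cycle 1 → 1: weight = 8, length = 1, mean = 8/1 ≈ 8.000
  cycle 2 → 2: weight = 2, length = 1, mean = 2/1 ≈ 2.000
  cycle 0 → 1 → 0: weight = 9, length = 2, mean = 9/2 ≈ 4.500
  cycle 0 → 2 → 0: weight = 9, length = 2, mean = 9/2 ≈ 4.500
  cycle 1 → 0 → 1: weight = 9, length = 2, mean = 9/2 ≈ 4.500
Minimum mean = 2.000, attained e.g. along the cycle 2 → 2 with weight 2 and length 1. So λ(A) = 2/1 = 2.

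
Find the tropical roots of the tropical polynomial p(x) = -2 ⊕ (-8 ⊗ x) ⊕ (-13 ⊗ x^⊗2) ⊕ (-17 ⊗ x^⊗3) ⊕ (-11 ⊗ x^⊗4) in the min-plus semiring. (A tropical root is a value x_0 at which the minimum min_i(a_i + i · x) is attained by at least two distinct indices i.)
Roots: {-6, 4, 5, 6}

Each tropical root is a break point of the lower envelope of the lines y = a_i + i · x (there are 5 lines, with slopes 0, 1, ..., 4). Only the lines that attain the minimum somewhere contribute to roots; other lines are dominated. Here the surviving (envelope) indices are i = 4, i = 3, i = 2, i = 1, i = 0.
Intersections between consecutive envelope lines give the roots: for adjacent envelope indices i < j the intersection is x = (a_i − a_j) / (j − i). Reading off the sorted break points: {-6, 4, 5, 6}.
Verification: at each break x_0, at least two indices attain the minimum of min_i(a_i + i · x_0).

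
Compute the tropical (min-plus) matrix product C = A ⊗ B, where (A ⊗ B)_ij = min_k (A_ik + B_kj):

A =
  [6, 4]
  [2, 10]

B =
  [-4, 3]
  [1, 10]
A ⊗ B =
  [2, 9]
  [-2, 5]

Apply the min-plus product entry-by-entry:
  C[0][0] = min over k of (A[0][0] + B[0][0] = 6 + -4 = 2, A[0][1] + B[1][0] = 4 + 1 = 5) = 2 (attained at k = 0)
  C[0][1] = min over k of (A[0][0] + B[0][1] = 6 + 3 = 9, A[0][1] + B[1][1] = 4 + 10 = 14) = 9 (attained at k = 0)
  C[1][0] = min over k of (A[1][0] + B[0][0] = 2 + -4 = -2, A[1][1] + B[1][0] = 10 + 1 = 11) = -2 (attained at k = 0)
  C[1][1] = min over k of (A[1][0] + B[0][1] = 2 + 3 = 5, A[1][1] + B[1][1] = 10 + 10 = 20) = 5 (attained at k = 0)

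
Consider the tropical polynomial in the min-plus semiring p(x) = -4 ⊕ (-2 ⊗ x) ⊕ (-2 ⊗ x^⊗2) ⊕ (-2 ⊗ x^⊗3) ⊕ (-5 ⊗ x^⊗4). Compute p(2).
p(2) = -4

A tropical monomial a ⊗ x^⊗i evaluates to a + i · x. Evaluating each term at x = 2:
  Term 0 contributes -4 + 0 · 2 = -4
  Term 1 contributes -2 + 1 · 2 = 0
  Term 2 contributes -2 + 2 · 2 = 2
  Term 3 contributes -2 + 3 · 2 = 4
  Term 4 contributes -5 + 4 · 2 = 3
p(2) = ⊕ of these = min[-4, 0, 2, 4, 3] = -4.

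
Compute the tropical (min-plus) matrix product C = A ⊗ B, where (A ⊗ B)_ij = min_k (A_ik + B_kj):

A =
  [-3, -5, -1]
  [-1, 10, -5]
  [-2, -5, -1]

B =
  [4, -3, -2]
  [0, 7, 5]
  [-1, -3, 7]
A ⊗ B =
  [-5, -6, -5]
  [-6, -8, -3]
  [-5, -5, -4]

Apply the min-plus product entry-by-entry:
  C[0][0] = min over k of (A[0][0] + B[0][0] = -3 + 4 = 1, A[0][1] + B[1][0] = -5 + 0 = -5, A[0][2] + B[2][0] = -1 + -1 = -2) = -5 (attained at k = 1)
  C[0][1] = min over k of (A[0][0] + B[0][1] = -3 + -3 = -6, A[0][1] + B[1][1] = -5 + 7 = 2, A[0][2] + B[2][1] = -1 + -3 = -4) = -6 (attained at k = 0)
  C[0][2] = min over k of (A[0][0] + B[0][2] = -3 + -2 = -5, A[0][1] + B[1][2] = -5 + 5 = 0, A[0][2] + B[2][2] = -1 + 7 = 6) = -5 (attained at k = 0)
  C[1][0] = min over k of (A[1][0] + B[0][0] = -1 + 4 = 3, A[1][1] + B[1][0] = 10 + 0 = 10, A[1][2] + B[2][0] = -5 + -1 = -6) = -6 (attained at k = 2)
  C[1][1] = min over k of (A[1][0] + B[0][1] = -1 + -3 = -4, A[1][1] + B[1][1] = 10 + 7 = 17, A[1][2] + B[2][1] = -5 + -3 = -8) = -8 (attained at k = 2)
  C[1][2] = min over k of (A[1][0] + B[0][2] = -1 + -2 = -3, A[1][1] + B[1][2] = 10 + 5 = 15, A[1][2] + B[2][2] = -5 + 7 = 2) = -3 (attained at k = 0)
  C[2][0] = min over k of (A[2][0] + B[0][0] = -2 + 4 = 2, A[2][1] + B[1][0] = -5 + 0 = -5, A[2][2] + B[2][0] = -1 + -1 = -2) = -5 (attained at k = 1)
  C[2][1] = min over k of (A[2][0] + B[0][1] = -2 + -3 = -5, A[2][1] + B[1][1] = -5 + 7 = 2, A[2][2] + B[2][1] = -1 + -3 = -4) = -5 (attained at k = 0)
  C[2][2] = min over k of (A[2][0] + B[0][2] = -2 + -2 = -4, A[2][1] + B[1][2] = -5 + 5 = 0, A[2][2] + B[2][2] = -1 + 7 = 6) = -4 (attained at k = 0)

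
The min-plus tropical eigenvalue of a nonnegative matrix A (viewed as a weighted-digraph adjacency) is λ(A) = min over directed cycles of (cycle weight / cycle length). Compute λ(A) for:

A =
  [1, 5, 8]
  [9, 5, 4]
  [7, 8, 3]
λ(A) = 1

Enumerate directed cycles and compute their means (weight / length). Sample:
  cycle 0 → 0: weight = 1, length = 1, mean = 1/1 ≈ 1.000
  cycle 1 → 1: weight = 5, length = 1, mean = 5/1 ≈ 5.000
  cycle 2 → 2: weight = 3, length = 1, mean = 3/1 ≈ 3.000
  cycle 0 → 1 → 0: weight = 14, length = 2, mean = 14/2 ≈ 7.000
  cycle 0 → 2 → 0: weight = 15, length = 2, mean = 15/2 ≈ 7.500
  cycle 1 → 0 → 1: weight = 14, length = 2, mean = 14/2 ≈ 7.000
Minimum mean = 1.000, attained e.g. along the cycle 0 → 0 with weight 1 and length 1. So λ(A) = 1/1 = 1.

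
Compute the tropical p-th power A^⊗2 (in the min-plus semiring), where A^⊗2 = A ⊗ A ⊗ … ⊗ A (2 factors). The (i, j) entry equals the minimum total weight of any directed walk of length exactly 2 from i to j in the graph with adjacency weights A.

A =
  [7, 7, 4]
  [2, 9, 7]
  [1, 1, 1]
A^⊗2 =
  [5, 5, 5]
  [8, 8, 6]
  [2, 2, 2]

Each entry (A^⊗2)_ij equals the minimum over all length-2 walks i = v_0 → v_1 → … → v_2 = j of Σ_t A[v_t][v_{t+1}]. For example, for (i, j) = (0, 2) we minimise over 3 possible intermediate vertex sequences; the minimum is 5, attained along the walk 0 → 2 → 2.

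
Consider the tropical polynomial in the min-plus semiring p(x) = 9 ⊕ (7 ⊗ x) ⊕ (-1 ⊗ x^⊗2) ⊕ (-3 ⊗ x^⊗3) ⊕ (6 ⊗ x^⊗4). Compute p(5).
p(5) = 9

A tropical monomial a ⊗ x^⊗i evaluates to a + i · x. Evaluating each term at x = 5:
  Term 0 contributes 9 + 0 · 5 = 9
  Term 1 contributes 7 + 1 · 5 = 12
  Term 2 contributes -1 + 2 · 5 = 9
  Term 3 contributes -3 + 3 · 5 = 12
  Term 4 contributes 6 + 4 · 5 = 26
p(5) = ⊕ of these = min[9, 12, 9, 12, 26] = 9.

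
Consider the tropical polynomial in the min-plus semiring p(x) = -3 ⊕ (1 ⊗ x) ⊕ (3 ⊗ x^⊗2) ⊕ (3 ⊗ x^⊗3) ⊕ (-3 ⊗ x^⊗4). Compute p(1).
p(1) = -3

A tropical monomial a ⊗ x^⊗i evaluates to a + i · x. Evaluating each term at x = 1:
  Term 0 contributes -3 + 0 · 1 = -3
  Term 1 contributes 1 + 1 · 1 = 2
  Term 2 contributes 3 + 2 · 1 = 5
  Term 3 contributes 3 + 3 · 1 = 6
  Term 4 contributes -3 + 4 · 1 = 1
p(1) = ⊕ of these = min[-3, 2, 5, 6, 1] = -3.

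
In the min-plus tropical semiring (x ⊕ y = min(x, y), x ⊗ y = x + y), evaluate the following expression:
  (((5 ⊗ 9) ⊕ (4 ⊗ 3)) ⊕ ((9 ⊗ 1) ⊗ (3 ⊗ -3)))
(((5 ⊗ 9) ⊕ (4 ⊗ 3)) ⊕ ((9 ⊗ 1) ⊗ (3 ⊗ -3))) = 7

Expand innermost to outermost. Recall ⊕ takes the minimum of its arguments and ⊗ takes their sum. Working out the expression (((5 ⊗ 9) ⊕ (4 ⊗ 3)) ⊕ ((9 ⊗ 1) ⊗ (3 ⊗ -3))) gives 7.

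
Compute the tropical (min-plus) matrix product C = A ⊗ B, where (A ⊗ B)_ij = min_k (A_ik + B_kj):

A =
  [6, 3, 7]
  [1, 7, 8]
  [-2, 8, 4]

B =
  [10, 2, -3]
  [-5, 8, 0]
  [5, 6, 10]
A ⊗ B =
  [-2, 8, 3]
  [2, 3, -2]
  [3, 0, -5]

Apply the min-plus product entry-by-entry:
  C[0][0] = min over k of (A[0][0] + B[0][0] = 6 + 10 = 16, A[0][1] + B[1][0] = 3 + -5 = -2, A[0][2] + B[2][0] = 7 + 5 = 12) = -2 (attained at k = 1)
  C[0][1] = min over k of (A[0][0] + B[0][1] = 6 + 2 = 8, A[0][1] + B[1][1] = 3 + 8 = 11, A[0][2] + B[2][1] = 7 + 6 = 13) = 8 (attained at k = 0)
  C[0][2] = min over k of (A[0][0] + B[0][2] = 6 + -3 = 3, A[0][1] + B[1][2] = 3 + 0 = 3, A[0][2] + B[2][2] = 7 + 10 = 17) = 3 (attained at k = 0)
  C[1][0] = min over k of (A[1][0] + B[0][0] = 1 + 10 = 11, A[1][1] + B[1][0] = 7 + -5 = 2, A[1][2] + B[2][0] = 8 + 5 = 13) = 2 (attained at k = 1)
  C[1][1] = min over k of (A[1][0] + B[0][1] = 1 + 2 = 3, A[1][1] + B[1][1] = 7 + 8 = 15, A[1][2] + B[2][1] = 8 + 6 = 14) = 3 (attained at k = 0)
  C[1][2] = min over k of (A[1][0] + B[0][2] = 1 + -3 = -2, A[1][1] + B[1][2] = 7 + 0 = 7, A[1][2] + B[2][2] = 8 + 10 = 18) = -2 (attained at k = 0)
  C[2][0] = min over k of (A[2][0] + B[0][0] = -2 + 10 = 8, A[2][1] + B[1][0] = 8 + -5 = 3, A[2][2] + B[2][0] = 4 + 5 = 9) = 3 (attained at k = 1)
  C[2][1] = min over k of (A[2][0] + B[0][1] = -2 + 2 = 0, A[2][1] + B[1][1] = 8 + 8 = 16, A[2][2] + B[2][1] = 4 + 6 = 10) = 0 (attained at k = 0)
  C[2][2] = min over k of (A[2][0] + B[0][2] = -2 + -3 = -5, A[2][1] + B[1][2] = 8 + 0 = 8, A[2][2] + B[2][2] = 4 + 10 = 14) = -5 (attained at k = 0)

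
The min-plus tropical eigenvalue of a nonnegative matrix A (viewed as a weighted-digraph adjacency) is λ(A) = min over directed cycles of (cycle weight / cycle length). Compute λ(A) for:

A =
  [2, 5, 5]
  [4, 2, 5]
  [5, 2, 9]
λ(A) = 2

Enumerate directed cycles and compute their means (weight / length). Sample:
  cycle 0 → 0: weight = 2, length = 1, mean = 2/1 ≈ 2.000
  cycle 1 → 1: weight = 2, length = 1, mean = 2/1 ≈ 2.000
  cycle 2 → 2: weight = 9, length = 1, mean = 9/1 ≈ 9.000
  cycle 0 → 1 → 0: weight = 9, length = 2, mean = 9/2 ≈ 4.500
  cycle 0 → 2 → 0: weight = 10, length = 2, mean = 10/2 ≈ 5.000
  cycle 1 → 0 → 1: weight = 9, length = 2, mean = 9/2 ≈ 4.500
Minimum mean = 2.000, attained e.g. along the cycle 0 → 0 with weight 2 and length 1. So λ(A) = 2/1 = 2.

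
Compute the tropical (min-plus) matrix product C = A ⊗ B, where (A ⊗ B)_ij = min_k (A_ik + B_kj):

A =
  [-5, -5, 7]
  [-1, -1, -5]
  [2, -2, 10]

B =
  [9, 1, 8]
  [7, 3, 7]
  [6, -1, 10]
A ⊗ B =
  [2, -4, 2]
  [1, -6, 5]
  [5, 1, 5]

Apply the min-plus product entry-by-entry:
  C[0][0] = min over k of (A[0][0] + B[0][0] = -5 + 9 = 4, A[0][1] + B[1][0] = -5 + 7 = 2, A[0][2] + B[2][0] = 7 + 6 = 13) = 2 (attained at k = 1)
  C[0][1] = min over k of (A[0][0] + B[0][1] = -5 + 1 = -4, A[0][1] + B[1][1] = -5 + 3 = -2, A[0][2] + B[2][1] = 7 + -1 = 6) = -4 (attained at k = 0)
  C[0][2] = min over k of (A[0][0] + B[0][2] = -5 + 8 = 3, A[0][1] + B[1][2] = -5 + 7 = 2, A[0][2] + B[2][2] = 7 + 10 = 17) = 2 (attained at k = 1)
  C[1][0] = min over k of (A[1][0] + B[0][0] = -1 + 9 = 8, A[1][1] + B[1][0] = -1 + 7 = 6, A[1][2] + B[2][0] = -5 + 6 = 1) = 1 (attained at k = 2)
  C[1][1] = min over k of (A[1][0] + B[0][1] = -1 + 1 = 0, A[1][1] + B[1][1] = -1 + 3 = 2, A[1][2] + B[2][1] = -5 + -1 = -6) = -6 (attained at k = 2)
  C[1][2] = min over k of (A[1][0] + B[0][2] = -1 + 8 = 7, A[1][1] + B[1][2] = -1 + 7 = 6, A[1][2] + B[2][2] = -5 + 10 = 5) = 5 (attained at k = 2)
  C[2][0] = min over k of (A[2][0] + B[0][0] = 2 + 9 = 11, A[2][1] + B[1][0] = -2 + 7 = 5, A[2][2] + B[2][0] = 10 + 6 = 16) = 5 (attained at k = 1)
  C[2][1] = min over k of (A[2][0] + B[0][1] = 2 + 1 = 3, A[2][1] + B[1][1] = -2 + 3 = 1, A[2][2] + B[2][1] = 10 + -1 = 9) = 1 (attained at k = 1)
  C[2][2] = min over k of (A[2][0] + B[0][2] = 2 + 8 = 10, A[2][1] + B[1][2] = -2 + 7 = 5, A[2][2] + B[2][2] = 10 + 10 = 20) = 5 (attained at k = 1)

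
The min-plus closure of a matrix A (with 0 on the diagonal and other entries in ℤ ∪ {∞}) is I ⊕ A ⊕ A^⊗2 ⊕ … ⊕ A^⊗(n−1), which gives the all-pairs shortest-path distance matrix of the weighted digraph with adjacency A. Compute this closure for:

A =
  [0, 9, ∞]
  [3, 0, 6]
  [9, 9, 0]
Closure =
  [0, 9, 15]
  [3, 0, 6]
  [9, 9, 0]

This is the Floyd-Warshall all-pairs shortest-path computation. For each intermediate vertex k = 0, 1, …, 2, update dist[i][j] ← min(dist[i][j], dist[i][k] + dist[k][j]). The final matrix gives, for each (i, j), the minimum total weight of any directed path from i to j (possibly empty when i = j).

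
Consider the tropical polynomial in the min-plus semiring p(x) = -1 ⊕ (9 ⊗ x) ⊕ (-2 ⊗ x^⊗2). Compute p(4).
p(4) = -1

A tropical monomial a ⊗ x^⊗i evaluates to a + i · x. Evaluating each term at x = 4:
  Term 0 contributes -1 + 0 · 4 = -1
  Term 1 contributes 9 + 1 · 4 = 13
  Term 2 contributes -2 + 2 · 4 = 6
p(4) = ⊕ of these = min[-1, 13, 6] = -1.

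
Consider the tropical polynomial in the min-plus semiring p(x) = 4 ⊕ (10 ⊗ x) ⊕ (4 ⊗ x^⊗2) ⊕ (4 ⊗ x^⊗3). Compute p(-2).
p(-2) = -2

A tropical monomial a ⊗ x^⊗i evaluates to a + i · x. Evaluating each term at x = -2:
  Term 0 contributes 4 + 0 · -2 = 4
  Term 1 contributes 10 + 1 · -2 = 8
  Term 2 contributes 4 + 2 · -2 = 0
  Term 3 contributes 4 + 3 · -2 = -2
p(-2) = ⊕ of these = min[4, 8, 0, -2] = -2.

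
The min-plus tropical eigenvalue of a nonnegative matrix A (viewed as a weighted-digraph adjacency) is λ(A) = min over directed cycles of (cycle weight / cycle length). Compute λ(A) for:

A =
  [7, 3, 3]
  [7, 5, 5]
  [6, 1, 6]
λ(A) = 3

Enumerate directed cycles and compute their means (weight / length). Sample:
  cycle 0 → 0: weight = 7, length = 1, mean = 7/1 ≈ 7.000
  cycle 1 → 1: weight = 5, length = 1, mean = 5/1 ≈ 5.000
  cycle 2 → 2: weight = 6, length = 1, mean = 6/1 ≈ 6.000
  cycle 0 → 1 → 0: weight = 10, length = 2, mean = 10/2 ≈ 5.000
  cycle 0 → 2 → 0: weight = 9, length = 2, mean = 9/2 ≈ 4.500
  cycle 1 → 0 → 1: weight = 10, length = 2, mean = 10/2 ≈ 5.000
Minimum mean = 3.000, attained e.g. along the cycle 1 → 2 → 1 with weight 6 and length 2. So λ(A) = 6/2 = 3.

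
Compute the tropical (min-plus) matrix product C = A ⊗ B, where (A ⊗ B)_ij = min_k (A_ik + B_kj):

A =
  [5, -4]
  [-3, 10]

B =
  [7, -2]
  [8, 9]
A ⊗ B =
  [4, 3]
  [4, -5]

Apply the min-plus product entry-by-entry:
  C[0][0] = min over k of (A[0][0] + B[0][0] = 5 + 7 = 12, A[0][1] + B[1][0] = -4 + 8 = 4) = 4 (attained at k = 1)
  C[0][1] = min over k of (A[0][0] + B[0][1] = 5 + -2 = 3, A[0][1] + B[1][1] = -4 + 9 = 5) = 3 (attained at k = 0)
  C[1][0] = min over k of (A[1][0] + B[0][0] = -3 + 7 = 4, A[1][1] + B[1][0] = 10 + 8 = 18) = 4 (attained at k = 0)
  C[1][1] = min over k of (A[1][0] + B[0][1] = -3 + -2 = -5, A[1][1] + B[1][1] = 10 + 9 = 19) = -5 (attained at k = 0)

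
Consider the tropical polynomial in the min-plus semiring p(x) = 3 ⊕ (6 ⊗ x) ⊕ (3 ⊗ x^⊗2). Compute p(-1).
p(-1) = 1

A tropical monomial a ⊗ x^⊗i evaluates to a + i · x. Evaluating each term at x = -1:
  Term 0 contributes 3 + 0 · -1 = 3
  Term 1 contributes 6 + 1 · -1 = 5
  Term 2 contributes 3 + 2 · -1 = 1
p(-1) = ⊕ of these = min[3, 5, 1] = 1.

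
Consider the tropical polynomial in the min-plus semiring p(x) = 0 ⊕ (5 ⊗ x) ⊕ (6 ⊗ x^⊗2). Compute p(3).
p(3) = 0

A tropical monomial a ⊗ x^⊗i evaluates to a + i · x. Evaluating each term at x = 3:
  Term 0 contributes 0 + 0 · 3 = 0
  Term 1 contributes 5 + 1 · 3 = 8
  Term 2 contributes 6 + 2 · 3 = 12
p(3) = ⊕ of these = min[0, 8, 12] = 0.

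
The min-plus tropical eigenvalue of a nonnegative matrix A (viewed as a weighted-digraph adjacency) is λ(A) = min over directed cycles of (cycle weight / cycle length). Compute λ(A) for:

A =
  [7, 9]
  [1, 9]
λ(A) = 5

Enumerate directed cycles and compute their means (weight / length). Sample:
  cycle 0 → 0: weight = 7, length = 1, mean = 7/1 ≈ 7.000
  cycle 1 → 1: weight = 9, length = 1, mean = 9/1 ≈ 9.000
  cycle 0 → 1 → 0: weight = 10, length = 2, mean = 10/2 ≈ 5.000
  cycle 1 → 0 → 1: weight = 10, length = 2, mean = 10/2 ≈ 5.000
Minimum mean = 5.000, attained e.g. along the cycle 0 → 1 → 0 with weight 10 and length 2. So λ(A) = 10/2 = 5.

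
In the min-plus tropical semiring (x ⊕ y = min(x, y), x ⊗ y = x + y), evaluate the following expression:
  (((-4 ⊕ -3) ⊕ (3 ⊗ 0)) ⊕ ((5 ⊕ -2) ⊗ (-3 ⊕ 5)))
(((-4 ⊕ -3) ⊕ (3 ⊗ 0)) ⊕ ((5 ⊕ -2) ⊗ (-3 ⊕ 5))) = -5

Expand innermost to outermost. Recall ⊕ takes the minimum of its arguments and ⊗ takes their sum. Working out the expression (((-4 ⊕ -3) ⊕ (3 ⊗ 0)) ⊕ ((5 ⊕ -2) ⊗ (-3 ⊕ 5))) gives -5.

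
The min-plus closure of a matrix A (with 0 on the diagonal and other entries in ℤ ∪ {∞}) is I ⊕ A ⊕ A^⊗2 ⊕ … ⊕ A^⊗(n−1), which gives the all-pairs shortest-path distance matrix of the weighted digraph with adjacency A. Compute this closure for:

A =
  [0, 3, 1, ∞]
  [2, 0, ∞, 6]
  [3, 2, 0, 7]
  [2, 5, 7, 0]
Closure =
  [0, 3, 1, 8]
  [2, 0, 3, 6]
  [3, 2, 0, 7]
  [2, 5, 3, 0]

This is the Floyd-Warshall all-pairs shortest-path computation. For each intermediate vertex k = 0, 1, …, 3, update dist[i][j] ← min(dist[i][j], dist[i][k] + dist[k][j]). The final matrix gives, for each (i, j), the minimum total weight of any directed path from i to j (possibly empty when i = j).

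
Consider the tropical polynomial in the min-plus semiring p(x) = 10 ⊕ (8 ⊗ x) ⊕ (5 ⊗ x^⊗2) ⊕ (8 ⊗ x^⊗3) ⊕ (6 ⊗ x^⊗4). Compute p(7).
p(7) = 10

A tropical monomial a ⊗ x^⊗i evaluates to a + i · x. Evaluating each term at x = 7:
  Term 0 contributes 10 + 0 · 7 = 10
  Term 1 contributes 8 + 1 · 7 = 15
  Term 2 contributes 5 + 2 · 7 = 19
  Term 3 contributes 8 + 3 · 7 = 29
  Term 4 contributes 6 + 4 · 7 = 34
p(7) = ⊕ of these = min[10, 15, 19, 29, 34] = 10.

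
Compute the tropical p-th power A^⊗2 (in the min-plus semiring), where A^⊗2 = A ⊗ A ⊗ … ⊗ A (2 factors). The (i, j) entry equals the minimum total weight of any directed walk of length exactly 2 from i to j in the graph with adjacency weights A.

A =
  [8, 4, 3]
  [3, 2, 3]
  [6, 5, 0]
A^⊗2 =
  [7, 6, 3]
  [5, 4, 3]
  [6, 5, 0]

Each entry (A^⊗2)_ij equals the minimum over all length-2 walks i = v_0 → v_1 → … → v_2 = j of Σ_t A[v_t][v_{t+1}]. For example, for (i, j) = (0, 2) we minimise over 3 possible intermediate vertex sequences; the minimum is 3, attained along the walk 0 → 2 → 2.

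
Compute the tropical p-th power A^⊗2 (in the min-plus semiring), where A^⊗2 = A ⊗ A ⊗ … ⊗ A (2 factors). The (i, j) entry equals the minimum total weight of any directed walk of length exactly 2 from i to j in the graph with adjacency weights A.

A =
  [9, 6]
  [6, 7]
A^⊗2 =
  [12, 13]
  [13, 12]

Each entry (A^⊗2)_ij equals the minimum over all length-2 walks i = v_0 → v_1 → … → v_2 = j of Σ_t A[v_t][v_{t+1}]. For example, for (i, j) = (0, 1) we minimise over 2 possible intermediate vertex sequences; the minimum is 13, attained along the walk 0 → 1 → 1.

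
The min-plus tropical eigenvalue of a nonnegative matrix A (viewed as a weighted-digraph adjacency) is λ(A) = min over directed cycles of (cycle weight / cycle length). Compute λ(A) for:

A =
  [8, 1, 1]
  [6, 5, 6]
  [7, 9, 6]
λ(A) = 7/2

Enumerate directed cycles and compute their means (weight / length). Sample:
  cycle 0 → 0: weight = 8, length = 1, mean = 8/1 ≈ 8.000
  cycle 1 → 1: weight = 5, length = 1, mean = 5/1 ≈ 5.000
  cycle 2 → 2: weight = 6, length = 1, mean = 6/1 ≈ 6.000
  cycle 0 → 1 → 0: weight = 7, length = 2, mean = 7/2 ≈ 3.500
  cycle 0 → 2 → 0: weight = 8, length = 2, mean = 8/2 ≈ 4.000
  cycle 1 → 0 → 1: weight = 7, length = 2, mean = 7/2 ≈ 3.500
Minimum mean = 3.500, attained e.g. along the cycle 0 → 1 → 0 with weight 7 and length 2. So λ(A) = 7/2 = 7/2.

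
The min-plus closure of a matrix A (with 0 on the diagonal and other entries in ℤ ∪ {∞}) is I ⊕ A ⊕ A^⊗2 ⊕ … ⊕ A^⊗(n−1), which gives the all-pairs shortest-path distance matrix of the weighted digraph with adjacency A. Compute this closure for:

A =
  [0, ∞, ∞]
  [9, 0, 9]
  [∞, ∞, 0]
Closure =
  [0, ∞, ∞]
  [9, 0, 9]
  [∞, ∞, 0]

This is the Floyd-Warshall all-pairs shortest-path computation. For each intermediate vertex k = 0, 1, …, 2, update dist[i][j] ← min(dist[i][j], dist[i][k] + dist[k][j]). The final matrix gives, for each (i, j), the minimum total weight of any directed path from i to j (possibly empty when i = j).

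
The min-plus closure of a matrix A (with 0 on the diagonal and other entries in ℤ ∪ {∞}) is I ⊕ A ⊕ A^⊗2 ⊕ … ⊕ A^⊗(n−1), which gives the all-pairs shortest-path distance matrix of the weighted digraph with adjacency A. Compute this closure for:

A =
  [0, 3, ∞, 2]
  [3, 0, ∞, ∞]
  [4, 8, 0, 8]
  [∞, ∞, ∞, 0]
Closure =
  [0, 3, ∞, 2]
  [3, 0, ∞, 5]
  [4, 7, 0, 6]
  [∞, ∞, ∞, 0]

This is the Floyd-Warshall all-pairs shortest-path computation. For each intermediate vertex k = 0, 1, …, 3, update dist[i][j] ← min(dist[i][j], dist[i][k] + dist[k][j]). The final matrix gives, for each (i, j), the minimum total weight of any directed path from i to j (possibly empty when i = j).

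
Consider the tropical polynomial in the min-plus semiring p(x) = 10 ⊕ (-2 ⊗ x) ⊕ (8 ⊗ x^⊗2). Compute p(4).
p(4) = 2

A tropical monomial a ⊗ x^⊗i evaluates to a + i · x. Evaluating each term at x = 4:
  Term 0 contributes 10 + 0 · 4 = 10
  Term 1 contributes -2 + 1 · 4 = 2
  Term 2 contributes 8 + 2 · 4 = 16
p(4) = ⊕ of these = min[10, 2, 16] = 2.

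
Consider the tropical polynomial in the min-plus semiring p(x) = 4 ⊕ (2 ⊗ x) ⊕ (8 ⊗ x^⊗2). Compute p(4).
p(4) = 4

A tropical monomial a ⊗ x^⊗i evaluates to a + i · x. Evaluating each term at x = 4:
  Term 0 contributes 4 + 0 · 4 = 4
  Term 1 contributes 2 + 1 · 4 = 6
  Term 2 contributes 8 + 2 · 4 = 16
p(4) = ⊕ of these = min[4, 6, 16] = 4.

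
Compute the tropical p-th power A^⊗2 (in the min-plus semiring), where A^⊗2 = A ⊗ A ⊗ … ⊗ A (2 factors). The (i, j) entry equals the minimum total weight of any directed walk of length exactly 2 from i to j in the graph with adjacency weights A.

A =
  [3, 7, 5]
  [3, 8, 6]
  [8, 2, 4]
A^⊗2 =
  [6, 7, 8]
  [6, 8, 8]
  [5, 6, 8]

Each entry (A^⊗2)_ij equals the minimum over all length-2 walks i = v_0 → v_1 → … → v_2 = j of Σ_t A[v_t][v_{t+1}]. For example, for (i, j) = (0, 2) we minimise over 3 possible intermediate vertex sequences; the minimum is 8, attained along the walk 0 → 0 → 2.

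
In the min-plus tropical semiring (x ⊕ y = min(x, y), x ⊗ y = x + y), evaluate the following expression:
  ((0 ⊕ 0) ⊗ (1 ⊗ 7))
((0 ⊕ 0) ⊗ (1 ⊗ 7)) = 8

Expand innermost to outermost. Recall ⊕ takes the minimum of its arguments and ⊗ takes their sum. Working out the expression ((0 ⊕ 0) ⊗ (1 ⊗ 7)) gives 8.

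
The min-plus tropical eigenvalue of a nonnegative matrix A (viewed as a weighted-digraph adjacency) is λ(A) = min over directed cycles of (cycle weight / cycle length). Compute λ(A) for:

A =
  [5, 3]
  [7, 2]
λ(A) = 2

Enumerate directed cycles and compute their means (weight / length). Sample:
  cycle 0 → 0: weight = 5, length = 1, mean = 5/1 ≈ 5.000
  cycle 1 → 1: weight = 2, length = 1, mean = 2/1 ≈ 2.000
  cycle 0 → 1 → 0: weight = 10, length = 2, mean = 10/2 ≈ 5.000
  cycle 1 → 0 → 1: weight = 10, length = 2, mean = 10/2 ≈ 5.000
Minimum mean = 2.000, attained e.g. along the cycle 1 → 1 with weight 2 and length 1. So λ(A) = 2/1 = 2.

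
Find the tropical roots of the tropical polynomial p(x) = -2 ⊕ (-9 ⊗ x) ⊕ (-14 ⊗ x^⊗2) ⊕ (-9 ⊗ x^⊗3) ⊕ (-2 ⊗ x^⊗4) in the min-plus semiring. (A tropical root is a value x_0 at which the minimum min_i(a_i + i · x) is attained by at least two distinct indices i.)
Roots: {-7, -5, 5, 7}

Each tropical root is a break point of the lower envelope of the lines y = a_i + i · x (there are 5 lines, with slopes 0, 1, ..., 4). Only the lines that attain the minimum somewhere contribute to roots; other lines are dominated. Here the surviving (envelope) indices are i = 4, i = 3, i = 2, i = 1, i = 0.
Intersections between consecutive envelope lines give the roots: for adjacent envelope indices i < j the intersection is x = (a_i − a_j) / (j − i). Reading off the sorted break points: {-7, -5, 5, 7}.
Verification: at each break x_0, at least two indices attain the minimum of min_i(a_i + i · x_0).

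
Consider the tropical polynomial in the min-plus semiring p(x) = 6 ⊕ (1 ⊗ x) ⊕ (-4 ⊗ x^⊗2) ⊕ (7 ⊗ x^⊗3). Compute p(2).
p(2) = 0

A tropical monomial a ⊗ x^⊗i evaluates to a + i · x. Evaluating each term at x = 2:
  Term 0 contributes 6 + 0 · 2 = 6
  Term 1 contributes 1 + 1 · 2 = 3
  Term 2 contributes -4 + 2 · 2 = 0
  Term 3 contributes 7 + 3 · 2 = 13
p(2) = ⊕ of these = min[6, 3, 0, 13] = 0.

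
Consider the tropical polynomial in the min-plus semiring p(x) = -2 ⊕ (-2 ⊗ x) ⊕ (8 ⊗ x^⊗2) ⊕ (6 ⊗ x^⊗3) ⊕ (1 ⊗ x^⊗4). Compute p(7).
p(7) = -2

A tropical monomial a ⊗ x^⊗i evaluates to a + i · x. Evaluating each term at x = 7:
  Term 0 contributes -2 + 0 · 7 = -2
  Term 1 contributes -2 + 1 · 7 = 5
  Term 2 contributes 8 + 2 · 7 = 22
  Term 3 contributes 6 + 3 · 7 = 27
  Term 4 contributes 1 + 4 · 7 = 29
p(7) = ⊕ of these = min[-2, 5, 22, 27, 29] = -2.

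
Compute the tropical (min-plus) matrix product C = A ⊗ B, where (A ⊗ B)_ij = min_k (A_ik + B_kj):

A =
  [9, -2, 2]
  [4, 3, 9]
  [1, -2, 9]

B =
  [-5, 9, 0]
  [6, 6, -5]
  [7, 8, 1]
A ⊗ B =
  [4, 4, -7]
  [-1, 9, -2]
  [-4, 4, -7]

Apply the min-plus product entry-by-entry:
  C[0][0] = min over k of (A[0][0] + B[0][0] = 9 + -5 = 4, A[0][1] + B[1][0] = -2 + 6 = 4, A[0][2] + B[2][0] = 2 + 7 = 9) = 4 (attained at k = 0)
  C[0][1] = min over k of (A[0][0] + B[0][1] = 9 + 9 = 18, A[0][1] + B[1][1] = -2 + 6 = 4, A[0][2] + B[2][1] = 2 + 8 = 10) = 4 (attained at k = 1)
  C[0][2] = min over k of (A[0][0] + B[0][2] = 9 + 0 = 9, A[0][1] + B[1][2] = -2 + -5 = -7, A[0][2] + B[2][2] = 2 + 1 = 3) = -7 (attained at k = 1)
  C[1][0] = min over k of (A[1][0] + B[0][0] = 4 + -5 = -1, A[1][1] + B[1][0] = 3 + 6 = 9, A[1][2] + B[2][0] = 9 + 7 = 16) = -1 (attained at k = 0)
  C[1][1] = min over k of (A[1][0] + B[0][1] = 4 + 9 = 13, A[1][1] + B[1][1] = 3 + 6 = 9, A[1][2] + B[2][1] = 9 + 8 = 17) = 9 (attained at k = 1)
  C[1][2] = min over k of (A[1][0] + B[0][2] = 4 + 0 = 4, A[1][1] + B[1][2] = 3 + -5 = -2, A[1][2] + B[2][2] = 9 + 1 = 10) = -2 (attained at k = 1)
  C[2][0] = min over k of (A[2][0] + B[0][0] = 1 + -5 = -4, A[2][1] + B[1][0] = -2 + 6 = 4, A[2][2] + B[2][0] = 9 + 7 = 16) = -4 (attained at k = 0)
  C[2][1] = min over k of (A[2][0] + B[0][1] = 1 + 9 = 10, A[2][1] + B[1][1] = -2 + 6 = 4, A[2][2] + B[2][1] = 9 + 8 = 17) = 4 (attained at k = 1)
  C[2][2] = min over k of (A[2][0] + B[0][2] = 1 + 0 = 1, A[2][1] + B[1][2] = -2 + -5 = -7, A[2][2] + B[2][2] = 9 + 1 = 10) = -7 (attained at k = 1)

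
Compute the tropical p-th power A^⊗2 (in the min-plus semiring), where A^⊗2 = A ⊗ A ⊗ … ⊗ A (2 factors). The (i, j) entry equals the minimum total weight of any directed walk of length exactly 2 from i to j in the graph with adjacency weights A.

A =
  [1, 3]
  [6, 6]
A^⊗2 =
  [2, 4]
  [7, 9]

Each entry (A^⊗2)_ij equals the minimum over all length-2 walks i = v_0 → v_1 → … → v_2 = j of Σ_t A[v_t][v_{t+1}]. For example, for (i, j) = (0, 1) we minimise over 2 possible intermediate vertex sequences; the minimum is 4, attained along the walk 0 → 0 → 1.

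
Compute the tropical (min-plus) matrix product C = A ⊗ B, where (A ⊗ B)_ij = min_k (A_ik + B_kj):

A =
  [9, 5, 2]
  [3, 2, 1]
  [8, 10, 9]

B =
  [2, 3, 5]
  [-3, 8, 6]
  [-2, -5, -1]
A ⊗ B =
  [0, -3, 1]
  [-1, -4, 0]
  [7, 4, 8]

Apply the min-plus product entry-by-entry:
  C[0][0] = min over k of (A[0][0] + B[0][0] = 9 + 2 = 11, A[0][1] + B[1][0] = 5 + -3 = 2, A[0][2] + B[2][0] = 2 + -2 = 0) = 0 (attained at k = 2)
  C[0][1] = min over k of (A[0][0] + B[0][1] = 9 + 3 = 12, A[0][1] + B[1][1] = 5 + 8 = 13, A[0][2] + B[2][1] = 2 + -5 = -3) = -3 (attained at k = 2)
  C[0][2] = min over k of (A[0][0] + B[0][2] = 9 + 5 = 14, A[0][1] + B[1][2] = 5 + 6 = 11, A[0][2] + B[2][2] = 2 + -1 = 1) = 1 (attained at k = 2)
  C[1][0] = min over k of (A[1][0] + B[0][0] = 3 + 2 = 5, A[1][1] + B[1][0] = 2 + -3 = -1, A[1][2] + B[2][0] = 1 + -2 = -1) = -1 (attained at k = 1)
  C[1][1] = min over k of (A[1][0] + B[0][1] = 3 + 3 = 6, A[1][1] + B[1][1] = 2 + 8 = 10, A[1][2] + B[2][1] = 1 + -5 = -4) = -4 (attained at k = 2)
  C[1][2] = min over k of (A[1][0] + B[0][2] = 3 + 5 = 8, A[1][1] + B[1][2] = 2 + 6 = 8, A[1][2] + B[2][2] = 1 + -1 = 0) = 0 (attained at k = 2)
  C[2][0] = min over k of (A[2][0] + B[0][0] = 8 + 2 = 10, A[2][1] + B[1][0] = 10 + -3 = 7, A[2][2] + B[2][0] = 9 + -2 = 7) = 7 (attained at k = 1)
  C[2][1] = min over k of (A[2][0] + B[0][1] = 8 + 3 = 11, A[2][1] + B[1][1] = 10 + 8 = 18, A[2][2] + B[2][1] = 9 + -5 = 4) = 4 (attained at k = 2)
  C[2][2] = min over k of (A[2][0] + B[0][2] = 8 + 5 = 13, A[2][1] + B[1][2] = 10 + 6 = 16, A[2][2] + B[2][2] = 9 + -1 = 8) = 8 (attained at k = 2)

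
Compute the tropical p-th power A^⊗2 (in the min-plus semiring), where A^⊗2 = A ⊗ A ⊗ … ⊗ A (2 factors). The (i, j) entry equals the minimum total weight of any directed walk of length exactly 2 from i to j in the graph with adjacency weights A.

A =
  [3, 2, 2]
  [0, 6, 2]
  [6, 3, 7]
A^⊗2 =
  [2, 5, 4]
  [3, 2, 2]
  [3, 8, 5]

Each entry (A^⊗2)_ij equals the minimum over all length-2 walks i = v_0 → v_1 → … → v_2 = j of Σ_t A[v_t][v_{t+1}]. For example, for (i, j) = (0, 2) we minimise over 3 possible intermediate vertex sequences; the minimum is 4, attained along the walk 0 → 1 → 2.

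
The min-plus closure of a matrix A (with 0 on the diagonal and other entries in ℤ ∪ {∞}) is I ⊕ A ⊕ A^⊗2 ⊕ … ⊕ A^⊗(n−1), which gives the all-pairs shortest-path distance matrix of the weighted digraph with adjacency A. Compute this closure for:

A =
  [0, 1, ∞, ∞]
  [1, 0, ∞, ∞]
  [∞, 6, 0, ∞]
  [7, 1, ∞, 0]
Closure =
  [0, 1, ∞, ∞]
  [1, 0, ∞, ∞]
  [7, 6, 0, ∞]
  [2, 1, ∞, 0]

This is the Floyd-Warshall all-pairs shortest-path computation. For each intermediate vertex k = 0, 1, …, 3, update dist[i][j] ← min(dist[i][j], dist[i][k] + dist[k][j]). The final matrix gives, for each (i, j), the minimum total weight of any directed path from i to j (possibly empty when i = j).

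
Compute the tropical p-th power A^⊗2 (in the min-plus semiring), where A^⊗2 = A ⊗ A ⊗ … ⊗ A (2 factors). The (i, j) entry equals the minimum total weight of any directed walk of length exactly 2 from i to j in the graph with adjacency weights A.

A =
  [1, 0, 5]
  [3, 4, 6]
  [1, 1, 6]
A^⊗2 =
  [2, 1, 6]
  [4, 3, 8]
  [2, 1, 6]

Each entry (A^⊗2)_ij equals the minimum over all length-2 walks i = v_0 → v_1 → … → v_2 = j of Σ_t A[v_t][v_{t+1}]. For example, for (i, j) = (0, 2) we minimise over 3 possible intermediate vertex sequences; the minimum is 6, attained along the walk 0 → 0 → 2.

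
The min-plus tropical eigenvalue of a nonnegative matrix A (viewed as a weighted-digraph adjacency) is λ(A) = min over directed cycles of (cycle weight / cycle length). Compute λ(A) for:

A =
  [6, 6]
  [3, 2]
λ(A) = 2

Enumerate directed cycles and compute their means (weight / length). Sample:
  cycle 0 → 0: weight = 6, length = 1, mean = 6/1 ≈ 6.000
  cycle 1 → 1: weight = 2, length = 1, mean = 2/1 ≈ 2.000
  cycle 0 → 1 → 0: weight = 9, length = 2, mean = 9/2 ≈ 4.500
  cycle 1 → 0 → 1: weight = 9, length = 2, mean = 9/2 ≈ 4.500
Minimum mean = 2.000, attained e.g. along the cycle 1 → 1 with weight 2 and length 1. So λ(A) = 2/1 = 2.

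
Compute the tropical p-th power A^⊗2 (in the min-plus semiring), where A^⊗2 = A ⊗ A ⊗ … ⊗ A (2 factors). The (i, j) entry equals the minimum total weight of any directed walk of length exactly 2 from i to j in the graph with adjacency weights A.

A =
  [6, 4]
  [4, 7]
A^⊗2 =
  [8, 10]
  [10, 8]

Each entry (A^⊗2)_ij equals the minimum over all length-2 walks i = v_0 → v_1 → … → v_2 = j of Σ_t A[v_t][v_{t+1}]. For example, for (i, j) = (0, 1) we minimise over 2 possible intermediate vertex sequences; the minimum is 10, attained along the walk 0 → 0 → 1.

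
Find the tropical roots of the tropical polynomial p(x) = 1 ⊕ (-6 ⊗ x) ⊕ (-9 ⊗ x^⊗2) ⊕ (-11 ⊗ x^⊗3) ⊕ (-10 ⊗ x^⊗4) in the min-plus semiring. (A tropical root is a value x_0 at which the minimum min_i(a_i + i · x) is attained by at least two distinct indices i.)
Roots: {-1, 2, 3, 7}

Each tropical root is a break point of the lower envelope of the lines y = a_i + i · x (there are 5 lines, with slopes 0, 1, ..., 4). Only the lines that attain the minimum somewhere contribute to roots; other lines are dominated. Here the surviving (envelope) indices are i = 4, i = 3, i = 2, i = 1, i = 0.
Intersections between consecutive envelope lines give the roots: for adjacent envelope indices i < j the intersection is x = (a_i − a_j) / (j − i). Reading off the sorted break points: {-1, 2, 3, 7}.
Verification: at each break x_0, at least two indices attain the minimum of min_i(a_i + i · x_0).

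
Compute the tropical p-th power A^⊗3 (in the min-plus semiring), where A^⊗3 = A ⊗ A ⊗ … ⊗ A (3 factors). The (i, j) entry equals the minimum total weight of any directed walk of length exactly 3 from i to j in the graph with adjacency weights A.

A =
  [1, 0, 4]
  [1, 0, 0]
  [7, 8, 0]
A^⊗3 =
  [1, 0, 0]
  [1, 0, 0]
  [7, 7, 0]

Each entry (A^⊗3)_ij equals the minimum over all length-3 walks i = v_0 → v_1 → … → v_3 = j of Σ_t A[v_t][v_{t+1}]. For example, for (i, j) = (0, 2) we minimise over 9 possible intermediate vertex sequences; the minimum is 0, attained along the walk 0 → 1 → 1 → 2.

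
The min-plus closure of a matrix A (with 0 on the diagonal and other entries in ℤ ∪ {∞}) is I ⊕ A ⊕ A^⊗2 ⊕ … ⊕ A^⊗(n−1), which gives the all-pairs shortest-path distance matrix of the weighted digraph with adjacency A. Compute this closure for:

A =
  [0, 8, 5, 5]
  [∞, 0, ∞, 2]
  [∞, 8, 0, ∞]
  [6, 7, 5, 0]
Closure =
  [0, 8, 5, 5]
  [8, 0, 7, 2]
  [16, 8, 0, 10]
  [6, 7, 5, 0]

This is the Floyd-Warshall all-pairs shortest-path computation. For each intermediate vertex k = 0, 1, …, 3, update dist[i][j] ← min(dist[i][j], dist[i][k] + dist[k][j]). The final matrix gives, for each (i, j), the minimum total weight of any directed path from i to j (possibly empty when i = j).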